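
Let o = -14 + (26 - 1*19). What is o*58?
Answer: -406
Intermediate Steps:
o = -7 (o = -14 + (26 - 19) = -14 + 7 = -7)
o*58 = -7*58 = -406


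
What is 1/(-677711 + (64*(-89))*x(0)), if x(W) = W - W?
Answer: -1/677711 ≈ -1.4756e-6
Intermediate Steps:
x(W) = 0
1/(-677711 + (64*(-89))*x(0)) = 1/(-677711 + (64*(-89))*0) = 1/(-677711 - 5696*0) = 1/(-677711 + 0) = 1/(-677711) = -1/677711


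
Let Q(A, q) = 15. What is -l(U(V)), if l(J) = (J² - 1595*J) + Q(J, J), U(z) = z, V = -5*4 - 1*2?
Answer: -35589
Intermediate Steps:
V = -22 (V = -20 - 2 = -22)
l(J) = 15 + J² - 1595*J (l(J) = (J² - 1595*J) + 15 = 15 + J² - 1595*J)
-l(U(V)) = -(15 + (-22)² - 1595*(-22)) = -(15 + 484 + 35090) = -1*35589 = -35589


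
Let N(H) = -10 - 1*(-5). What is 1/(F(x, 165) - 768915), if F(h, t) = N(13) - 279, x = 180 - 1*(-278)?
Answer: -1/769199 ≈ -1.3001e-6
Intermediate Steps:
x = 458 (x = 180 + 278 = 458)
N(H) = -5 (N(H) = -10 + 5 = -5)
F(h, t) = -284 (F(h, t) = -5 - 279 = -284)
1/(F(x, 165) - 768915) = 1/(-284 - 768915) = 1/(-769199) = -1/769199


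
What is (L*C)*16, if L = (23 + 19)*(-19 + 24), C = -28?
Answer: -94080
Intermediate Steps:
L = 210 (L = 42*5 = 210)
(L*C)*16 = (210*(-28))*16 = -5880*16 = -94080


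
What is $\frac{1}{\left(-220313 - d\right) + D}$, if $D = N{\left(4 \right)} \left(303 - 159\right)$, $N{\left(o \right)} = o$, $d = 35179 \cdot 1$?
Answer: $- \frac{1}{254916} \approx -3.9229 \cdot 10^{-6}$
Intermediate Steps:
$d = 35179$
$D = 576$ ($D = 4 \left(303 - 159\right) = 4 \cdot 144 = 576$)
$\frac{1}{\left(-220313 - d\right) + D} = \frac{1}{\left(-220313 - 35179\right) + 576} = \frac{1}{-255492 + 576} = \frac{1}{-254916} = - \frac{1}{254916}$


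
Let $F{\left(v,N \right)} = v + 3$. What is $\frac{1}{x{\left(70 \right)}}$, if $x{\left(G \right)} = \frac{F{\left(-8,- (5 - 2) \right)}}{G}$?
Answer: $-14$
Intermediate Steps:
$F{\left(v,N \right)} = 3 + v$
$x{\left(G \right)} = - \frac{5}{G}$ ($x{\left(G \right)} = \frac{3 - 8}{G} = - \frac{5}{G}$)
$\frac{1}{x{\left(70 \right)}} = \frac{1}{\left(-5\right) \frac{1}{70}} = \frac{1}{- \frac{1}{14}} = -14$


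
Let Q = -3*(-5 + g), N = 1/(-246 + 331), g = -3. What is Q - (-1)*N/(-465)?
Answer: 948599/39525 ≈ 24.000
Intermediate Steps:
N = 1/85 ≈ 0.011765
Q = 24 (Q = -3*(-5 - 3) = -3*(-8) = 24)
Q - (-1)*N/(-465) = 24 - (-1)*(1/85)/(-465) = 24 - (-1)*(1/85)*(-1/465) = 24 - (-1)*(-1)/39525 = 24 - 1*1/39525 = 24 - 1/39525 = 948599/39525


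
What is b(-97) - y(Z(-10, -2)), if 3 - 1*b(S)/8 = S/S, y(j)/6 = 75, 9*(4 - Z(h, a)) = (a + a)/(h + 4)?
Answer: -434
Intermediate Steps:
Z(h, a) = 4 - 2*a/(9*(4 + h)) (Z(h, a) = 4 - (a + a)/(9*(h + 4)) = 4 - 2*a/(9*(4 + h)))
y(j) = 450 (y(j) = 6*75 = 450)
b(S) = 16 (b(S) = 24 - 8*S/S = 24 - 8*1 = 24 - 8 = 16)
b(-97) - y(Z(-10, -2)) = 16 - 1*450 = 16 - 450 = -434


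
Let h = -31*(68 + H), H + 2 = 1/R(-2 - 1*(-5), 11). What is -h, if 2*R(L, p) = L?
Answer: 6200/3 ≈ 2066.7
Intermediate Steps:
R(L, p) = L/2
H = -4/3 (H = -2 + 1/((-2 - 1*(-5))/2) = -2 + 1/((-2 + 5)/2) = -2 + 1/((½)*3) = -2 + 1/(3/2) = -2 + ⅔ = -4/3 ≈ -1.3333)
h = -6200/3 (h = -31*(68 - 4/3) = -31*200/3 = -6200/3 ≈ -2066.7)
-h = -1*(-6200/3) = 6200/3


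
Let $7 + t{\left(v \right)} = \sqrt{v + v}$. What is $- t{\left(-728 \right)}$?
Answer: $7 - 4 i \sqrt{91} \approx 7.0 - 38.158 i$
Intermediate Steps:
$t{\left(v \right)} = -7 + \sqrt{2} \sqrt{v}$ ($t{\left(v \right)} = -7 + \sqrt{v + v} = -7 + \sqrt{2 v} = -7 + \sqrt{2} \sqrt{v}$)
$- t{\left(-728 \right)} = - (-7 + \sqrt{2} \sqrt{-728}) = - (-7 + \sqrt{2} \cdot 2 i \sqrt{182}) = - (-7 + 4 i \sqrt{91}) = 7 - 4 i \sqrt{91}$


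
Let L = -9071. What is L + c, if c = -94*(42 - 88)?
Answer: -4747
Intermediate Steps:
c = 4324 (c = -94*(-46) = 4324)
L + c = -9071 + 4324 = -4747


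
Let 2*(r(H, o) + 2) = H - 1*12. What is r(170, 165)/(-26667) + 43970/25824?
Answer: 195093257/114774768 ≈ 1.6998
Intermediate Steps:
r(H, o) = -8 + H/2 (r(H, o) = -2 + (H - 1*12)/2 = -2 + (H - 12)/2 = -2 + (-12 + H)/2 = -2 + (-6 + H/2) = -8 + H/2)
r(170, 165)/(-26667) + 43970/25824 = (-8 + (½)*170)/(-26667) + 43970/25824 = (-8 + 85)*(-1/26667) + 43970*(1/25824) = 77*(-1/26667) + 21985/12912 = -77/26667 + 21985/12912 = 195093257/114774768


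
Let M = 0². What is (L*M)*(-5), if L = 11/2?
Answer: 0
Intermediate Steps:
L = 11/2 (L = 11*(½) = 11/2 ≈ 5.5000)
M = 0
(L*M)*(-5) = ((11/2)*0)*(-5) = 0*(-5) = 0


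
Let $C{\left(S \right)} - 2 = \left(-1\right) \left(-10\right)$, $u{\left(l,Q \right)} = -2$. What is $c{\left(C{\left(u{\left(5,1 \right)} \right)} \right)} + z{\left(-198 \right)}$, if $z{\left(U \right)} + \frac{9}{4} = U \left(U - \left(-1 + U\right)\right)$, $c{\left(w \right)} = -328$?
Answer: $- \frac{2113}{4} \approx -528.25$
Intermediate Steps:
$C{\left(S \right)} = 12$ ($C{\left(S \right)} = 2 - -10 = 2 + 10 = 12$)
$z{\left(U \right)} = - \frac{9}{4} + U$ ($z{\left(U \right)} = - \frac{9}{4} + U \left(U - \left(-1 + U\right)\right) = - \frac{9}{4} + U 1 = - \frac{9}{4} + U$)
$c{\left(C{\left(u{\left(5,1 \right)} \right)} \right)} + z{\left(-198 \right)} = -328 - \frac{801}{4} = - \frac{2113}{4}$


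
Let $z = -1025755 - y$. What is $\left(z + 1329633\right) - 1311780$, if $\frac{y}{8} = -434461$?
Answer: $2467786$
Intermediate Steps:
$y = -3475688$ ($y = 8 \left(-434461\right) = -3475688$)
$z = 2449933$ ($z = -1025755 - -3475688 = -1025755 + 3475688 = 2449933$)
$\left(z + 1329633\right) - 1311780 = \left(2449933 + 1329633\right) - 1311780 = 3779566 - 1311780 = 2467786$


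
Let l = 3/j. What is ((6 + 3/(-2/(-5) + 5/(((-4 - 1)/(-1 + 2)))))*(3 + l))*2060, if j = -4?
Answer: 4635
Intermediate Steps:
l = -¾ (l = 3/(-4) = 3*(-¼) = -¾ ≈ -0.75000)
((6 + 3/(-2/(-5) + 5/(((-4 - 1)/(-1 + 2)))))*(3 + l))*2060 = ((6 + 3/(-2/(-5) + 5/(((-4 - 1)/(-1 + 2)))))*(3 - ¾))*2060 = ((6 + 3/(-2*(-⅕) + 5/((-5/1))))*(9/4))*2060 = ((6 + 3/(⅖ + 5/((-5*1))))*(9/4))*2060 = ((6 + 3/(⅖ + 5/(-5)))*(9/4))*2060 = ((6 + 3/(⅖ + 5*(-⅕)))*(9/4))*2060 = ((6 + 3/(⅖ - 1))*(9/4))*2060 = ((6 + 3/(-⅗))*(9/4))*2060 = ((6 + 3*(-5/3))*(9/4))*2060 = ((6 - 5)*(9/4))*2060 = (1*(9/4))*2060 = (9/4)*2060 = 4635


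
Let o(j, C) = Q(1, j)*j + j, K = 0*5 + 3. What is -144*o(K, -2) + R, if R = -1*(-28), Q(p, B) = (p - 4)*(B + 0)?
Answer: 3484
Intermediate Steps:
Q(p, B) = B*(-4 + p) (Q(p, B) = (-4 + p)*B = B*(-4 + p))
R = 28
K = 3 (K = 0 + 3 = 3)
o(j, C) = j - 3*j² (o(j, C) = (j*(-4 + 1))*j + j = (j*(-3))*j + j = (-3*j)*j + j = -3*j² + j = j - 3*j²)
-144*o(K, -2) + R = -432*(1 - 3*3) + 28 = -432*(1 - 9) + 28 = -432*(-8) + 28 = -144*(-24) + 28 = 3456 + 28 = 3484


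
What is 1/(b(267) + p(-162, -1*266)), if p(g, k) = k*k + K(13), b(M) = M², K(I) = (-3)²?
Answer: 1/142054 ≈ 7.0396e-6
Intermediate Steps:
K(I) = 9
p(g, k) = 9 + k² (p(g, k) = k*k + 9 = k² + 9 = 9 + k²)
1/(b(267) + p(-162, -1*266)) = 1/(267² + (9 + (-1*266)²)) = 1/(71289 + (9 + (-266)²)) = 1/(71289 + (9 + 70756)) = 1/(71289 + 70765) = 1/142054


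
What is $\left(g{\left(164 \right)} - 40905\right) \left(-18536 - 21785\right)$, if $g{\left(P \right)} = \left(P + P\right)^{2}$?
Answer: $-2688563959$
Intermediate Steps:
$g{\left(P \right)} = 4 P^{2}$ ($g{\left(P \right)} = \left(2 P\right)^{2} = 4 P^{2}$)
$\left(g{\left(164 \right)} - 40905\right) \left(-18536 - 21785\right) = \left(4 \cdot 164^{2} - 40905\right) \left(-18536 - 21785\right) = \left(4 \cdot 26896 - 40905\right) \left(-40321\right) = \left(107584 - 40905\right) \left(-40321\right) = 66679 \left(-40321\right) = -2688563959$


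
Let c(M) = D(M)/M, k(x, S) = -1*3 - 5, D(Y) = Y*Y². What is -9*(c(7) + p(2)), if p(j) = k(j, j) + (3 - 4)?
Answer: -360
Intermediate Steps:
D(Y) = Y³
k(x, S) = -8 (k(x, S) = -3 - 5 = -8)
c(M) = M² (c(M) = M³/M = M²)
p(j) = -9 (p(j) = -8 + (3 - 4) = -8 - 1 = -9)
-9*(c(7) + p(2)) = -9*(7² - 9) = -9*(49 - 9) = -9*40 = -360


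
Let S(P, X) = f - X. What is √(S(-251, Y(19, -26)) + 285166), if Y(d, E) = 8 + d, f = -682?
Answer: √284457 ≈ 533.34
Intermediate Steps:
S(P, X) = -682 - X
√(S(-251, Y(19, -26)) + 285166) = √((-682 - (8 + 19)) + 285166) = √((-682 - 1*27) + 285166) = √((-682 - 27) + 285166) = √(-709 + 285166) = √284457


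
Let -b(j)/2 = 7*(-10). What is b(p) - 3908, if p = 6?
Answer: -3768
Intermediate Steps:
b(j) = 140 (b(j) = -14*(-10) = -2*(-70) = 140)
b(p) - 3908 = 140 - 3908 = -3768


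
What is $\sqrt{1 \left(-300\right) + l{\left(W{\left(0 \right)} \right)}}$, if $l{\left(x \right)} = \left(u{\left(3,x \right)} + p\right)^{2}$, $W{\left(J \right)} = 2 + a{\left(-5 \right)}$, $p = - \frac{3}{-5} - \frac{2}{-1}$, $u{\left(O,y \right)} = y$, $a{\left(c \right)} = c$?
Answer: $\frac{2 i \sqrt{1874}}{5} \approx 17.316 i$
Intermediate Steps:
$p = \frac{13}{5}$ ($p = \left(-3\right) \left(- \frac{1}{5}\right) - -2 = \frac{3}{5} + 2 = \frac{13}{5} \approx 2.6$)
$W{\left(J \right)} = -3$ ($W{\left(J \right)} = 2 - 5 = -3$)
$l{\left(x \right)} = \left(\frac{13}{5} + x\right)^{2}$ ($l{\left(x \right)} = \left(x + \frac{13}{5}\right)^{2} = \left(\frac{13}{5} + x\right)^{2}$)
$\sqrt{1 \left(-300\right) + l{\left(W{\left(0 \right)} \right)}} = \sqrt{1 \left(-300\right) + \frac{\left(13 + 5 \left(-3\right)\right)^{2}}{25}} = \sqrt{-300 + \frac{\left(13 - 15\right)^{2}}{25}} = \sqrt{-300 + \frac{\left(-2\right)^{2}}{25}} = \sqrt{-300 + \frac{1}{25} \cdot 4} = \sqrt{-300 + \frac{4}{25}} = \sqrt{- \frac{7496}{25}} = \frac{2 i \sqrt{1874}}{5}$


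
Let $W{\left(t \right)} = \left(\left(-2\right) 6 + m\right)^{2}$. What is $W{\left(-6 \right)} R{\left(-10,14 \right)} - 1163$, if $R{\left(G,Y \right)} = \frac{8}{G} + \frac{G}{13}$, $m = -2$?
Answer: $- \frac{95587}{65} \approx -1470.6$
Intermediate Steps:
$R{\left(G,Y \right)} = \frac{8}{G} + \frac{G}{13}$ ($R{\left(G,Y \right)} = \frac{8}{G} + G \frac{1}{13} = \frac{8}{G} + \frac{G}{13}$)
$W{\left(t \right)} = 196$ ($W{\left(t \right)} = \left(\left(-2\right) 6 - 2\right)^{2} = \left(-12 - 2\right)^{2} = \left(-14\right)^{2} = 196$)
$W{\left(-6 \right)} R{\left(-10,14 \right)} - 1163 = 196 \left(\frac{8}{-10} + \frac{1}{13} \left(-10\right)\right) - 1163 = 196 \left(8 \left(- \frac{1}{10}\right) - \frac{10}{13}\right) - 1163 = 196 \left(- \frac{4}{5} - \frac{10}{13}\right) - 1163 = 196 \left(- \frac{102}{65}\right) - 1163 = - \frac{19992}{65} - 1163 = - \frac{95587}{65}$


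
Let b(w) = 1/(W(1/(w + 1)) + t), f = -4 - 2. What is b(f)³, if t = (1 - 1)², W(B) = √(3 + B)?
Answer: 5*√70/196 ≈ 0.21343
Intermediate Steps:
f = -6
t = 0 (t = 0² = 0)
b(w) = (3 + 1/(1 + w))^(-½) (b(w) = 1/(√(3 + 1/(w + 1)) + 0) = 1/(√(3 + 1/(1 + w)) + 0) = 1/(√(3 + 1/(1 + w))) = (3 + 1/(1 + w))^(-½))
b(f)³ = (((4 + 3*(-6))/(1 - 6))^(-½))³ = (((4 - 18)/(-5))^(-½))³ = ((-⅕*(-14))^(-½))³ = ((14/5)^(-½))³ = (√70/14)³ = 5*√70/196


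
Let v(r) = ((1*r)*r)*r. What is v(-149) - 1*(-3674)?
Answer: -3304275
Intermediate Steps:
v(r) = r**3 (v(r) = (r*r)*r = r**2*r = r**3)
v(-149) - 1*(-3674) = (-149)**3 - 1*(-3674) = -3307949 + 3674 = -3304275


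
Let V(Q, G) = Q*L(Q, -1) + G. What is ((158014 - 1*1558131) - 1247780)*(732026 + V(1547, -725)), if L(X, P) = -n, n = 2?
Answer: -1928217130679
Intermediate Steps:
L(X, P) = -2 (L(X, P) = -1*2 = -2)
V(Q, G) = G - 2*Q (V(Q, G) = Q*(-2) + G = -2*Q + G = G - 2*Q)
((158014 - 1*1558131) - 1247780)*(732026 + V(1547, -725)) = ((158014 - 1*1558131) - 1247780)*(732026 + (-725 - 2*1547)) = ((158014 - 1558131) - 1247780)*(732026 + (-725 - 3094)) = (-1400117 - 1247780)*(732026 - 3819) = -2647897*728207 = -1928217130679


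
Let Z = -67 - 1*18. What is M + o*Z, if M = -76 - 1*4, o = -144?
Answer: 12160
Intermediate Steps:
M = -80 (M = -76 - 4 = -80)
Z = -85 (Z = -67 - 18 = -85)
M + o*Z = -80 - 144*(-85) = -80 + 12240 = 12160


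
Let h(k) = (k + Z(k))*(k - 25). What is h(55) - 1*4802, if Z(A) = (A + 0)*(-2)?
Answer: -6452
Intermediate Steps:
Z(A) = -2*A (Z(A) = A*(-2) = -2*A)
h(k) = -k*(-25 + k) (h(k) = (k - 2*k)*(k - 25) = (-k)*(-25 + k) = -k*(-25 + k))
h(55) - 1*4802 = 55*(25 - 1*55) - 1*4802 = 55*(25 - 55) - 4802 = 55*(-30) - 4802 = -1650 - 4802 = -6452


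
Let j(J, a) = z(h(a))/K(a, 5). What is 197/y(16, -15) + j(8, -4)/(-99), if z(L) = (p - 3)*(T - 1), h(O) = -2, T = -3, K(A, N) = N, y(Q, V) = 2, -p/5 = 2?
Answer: 97411/990 ≈ 98.395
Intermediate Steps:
p = -10 (p = -5*2 = -10)
z(L) = 52 (z(L) = (-10 - 3)*(-3 - 1) = -13*(-4) = 52)
j(J, a) = 52/5
197/y(16, -15) + j(8, -4)/(-99) = 197/2 + (52/5)/(-99) = 197*(½) + (52/5)*(-1/99) = 197/2 - 52/495 = 97411/990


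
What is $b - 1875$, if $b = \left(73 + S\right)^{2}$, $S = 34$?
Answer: $9574$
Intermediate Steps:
$b = 11449$ ($b = \left(73 + 34\right)^{2} = 107^{2} = 11449$)
$b - 1875 = 11449 - 1875 = 9574$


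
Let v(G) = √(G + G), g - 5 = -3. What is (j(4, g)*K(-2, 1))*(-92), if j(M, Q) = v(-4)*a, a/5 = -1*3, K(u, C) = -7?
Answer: -19320*I*√2 ≈ -27323.0*I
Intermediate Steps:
g = 2 (g = 5 - 3 = 2)
v(G) = √2*√G (v(G) = √(2*G) = √2*√G)
a = -15 (a = 5*(-1*3) = 5*(-3) = -15)
j(M, Q) = -30*I*√2 (j(M, Q) = (√2*√(-4))*(-15) = (√2*(2*I))*(-15) = (2*I*√2)*(-15) = -30*I*√2)
(j(4, g)*K(-2, 1))*(-92) = (-30*I*√2*(-7))*(-92) = (210*I*√2)*(-92) = -19320*I*√2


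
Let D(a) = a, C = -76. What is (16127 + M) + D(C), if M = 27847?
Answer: 43898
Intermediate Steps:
(16127 + M) + D(C) = (16127 + 27847) - 76 = 43974 - 76 = 43898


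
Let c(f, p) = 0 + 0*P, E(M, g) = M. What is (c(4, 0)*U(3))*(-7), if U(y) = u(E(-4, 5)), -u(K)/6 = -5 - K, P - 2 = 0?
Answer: 0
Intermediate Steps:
P = 2 (P = 2 + 0 = 2)
u(K) = 30 + 6*K (u(K) = -6*(-5 - K) = 30 + 6*K)
U(y) = 6 (U(y) = 30 + 6*(-4) = 30 - 24 = 6)
c(f, p) = 0 (c(f, p) = 0 + 0*2 = 0 + 0 = 0)
(c(4, 0)*U(3))*(-7) = (0*6)*(-7) = 0*(-7) = 0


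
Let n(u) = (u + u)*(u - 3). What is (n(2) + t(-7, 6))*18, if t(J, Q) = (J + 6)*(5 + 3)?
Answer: -216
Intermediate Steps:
n(u) = 2*u*(-3 + u) (n(u) = (2*u)*(-3 + u) = 2*u*(-3 + u))
t(J, Q) = 48 + 8*J (t(J, Q) = (6 + J)*8 = 48 + 8*J)
(n(2) + t(-7, 6))*18 = (2*2*(-3 + 2) + (48 + 8*(-7)))*18 = (2*2*(-1) + (48 - 56))*18 = (-4 - 8)*18 = -12*18 = -216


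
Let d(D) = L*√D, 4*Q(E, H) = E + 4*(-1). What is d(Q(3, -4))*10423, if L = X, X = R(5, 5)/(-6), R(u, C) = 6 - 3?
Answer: -10423*I/4 ≈ -2605.8*I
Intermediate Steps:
R(u, C) = 3
X = -½ (X = 3/(-6) = 3*(-⅙) = -½ ≈ -0.50000)
L = -½ ≈ -0.50000
Q(E, H) = -1 + E/4 (Q(E, H) = (E + 4*(-1))/4 = (E - 4)/4 = (-4 + E)/4 = -1 + E/4)
d(D) = -√D/2
d(Q(3, -4))*10423 = -√(-1 + (¼)*3)/2*10423 = -√(-1 + ¾)/2*10423 = -I/4*10423 = -10423*I/4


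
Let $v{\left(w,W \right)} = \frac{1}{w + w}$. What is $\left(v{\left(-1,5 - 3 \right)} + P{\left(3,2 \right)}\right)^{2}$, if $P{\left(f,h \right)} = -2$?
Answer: $\frac{25}{4} \approx 6.25$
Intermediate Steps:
$v{\left(w,W \right)} = \frac{1}{2 w}$
$\left(v{\left(-1,5 - 3 \right)} + P{\left(3,2 \right)}\right)^{2} = \left(\frac{1}{2 \left(-1\right)} - 2\right)^{2} = \left(\frac{1}{2} \left(-1\right) - 2\right)^{2} = \left(- \frac{1}{2} - 2\right)^{2} = \left(- \frac{5}{2}\right)^{2} = \frac{25}{4}$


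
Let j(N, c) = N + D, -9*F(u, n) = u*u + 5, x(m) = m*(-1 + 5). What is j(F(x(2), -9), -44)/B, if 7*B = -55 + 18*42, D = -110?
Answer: -2471/2103 ≈ -1.1750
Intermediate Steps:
x(m) = 4*m (x(m) = m*4 = 4*m)
F(u, n) = -5/9 - u²/9 (F(u, n) = -(u*u + 5)/9 = -(u² + 5)/9 = -(5 + u²)/9 = -5/9 - u²/9)
j(N, c) = -110 + N (j(N, c) = N - 110 = -110 + N)
B = 701/7 (B = (-55 + 18*42)/7 = (-55 + 756)/7 = (⅐)*701 = 701/7 ≈ 100.14)
j(F(x(2), -9), -44)/B = (-110 + (-5/9 - (4*2)²/9))/(701/7) = (-110 + (-5/9 - ⅑*8²))*(7/701) = (-110 + (-5/9 - ⅑*64))*(7/701) = (-110 + (-5/9 - 64/9))*(7/701) = (-110 - 23/3)*(7/701) = -353/3*7/701 = -2471/2103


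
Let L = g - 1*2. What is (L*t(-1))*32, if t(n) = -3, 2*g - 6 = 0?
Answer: -96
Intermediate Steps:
g = 3 (g = 3 + (1/2)*0 = 3 + 0 = 3)
L = 1 (L = 3 - 1*2 = 3 - 2 = 1)
(L*t(-1))*32 = (1*(-3))*32 = -3*32 = -96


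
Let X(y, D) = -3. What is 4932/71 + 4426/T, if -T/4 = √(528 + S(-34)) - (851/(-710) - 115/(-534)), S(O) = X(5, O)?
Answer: 23913921946788678/334269244183339 - 99410131229625*√21/9416035047418 ≈ 23.160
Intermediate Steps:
S(O) = -3
T = -372784/94785 - 20*√21 (T = -4*(√(528 - 3) - (851/(-710) - 115/(-534))) = -4*(√525 - (851*(-1/710) - 115*(-1/534))) = -4*(5*√21 - (-851/710 + 115/534)) = -4*(5*√21 - 1*(-93196/94785)) = -4*(5*√21 + 93196/94785) = -4*(93196/94785 + 5*√21) = -372784/94785 - 20*√21 ≈ -95.584)
4932/71 + 4426/T = 4932/71 + 4426/(-372784/94785 - 20*√21)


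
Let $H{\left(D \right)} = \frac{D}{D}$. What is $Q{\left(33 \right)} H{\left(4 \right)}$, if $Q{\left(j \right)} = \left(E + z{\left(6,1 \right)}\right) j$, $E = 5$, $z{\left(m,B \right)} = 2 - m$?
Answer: $33$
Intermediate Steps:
$H{\left(D \right)} = 1$
$Q{\left(j \right)} = j$ ($Q{\left(j \right)} = \left(5 + \left(2 - 6\right)\right) j = \left(5 - 4\right) j = 1 j = j$)
$Q{\left(33 \right)} H{\left(4 \right)} = 33 \cdot 1 = 33$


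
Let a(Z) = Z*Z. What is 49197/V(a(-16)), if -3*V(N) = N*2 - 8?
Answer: -16399/56 ≈ -292.84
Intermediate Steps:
a(Z) = Z²
V(N) = 8/3 - 2*N/3 (V(N) = -(N*2 - 8)/3 = -(2*N - 8)/3 = -(-8 + 2*N)/3 = 8/3 - 2*N/3)
49197/V(a(-16)) = 49197/(8/3 - ⅔*(-16)²) = 49197/(8/3 - ⅔*256) = 49197/(8/3 - 512/3) = 49197/(-168) = 49197*(-1/168) = -16399/56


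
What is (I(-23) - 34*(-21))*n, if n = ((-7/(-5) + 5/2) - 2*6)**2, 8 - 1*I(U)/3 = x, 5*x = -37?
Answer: 24938361/500 ≈ 49877.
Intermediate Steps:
x = -37/5 (x = (1/5)*(-37) = -37/5 ≈ -7.4000)
I(U) = 231/5 (I(U) = 24 - 3*(-37/5) = 24 + 111/5 = 231/5)
n = 6561/100 (n = ((-7*(-1/5) + 5*(1/2)) - 12)**2 = ((7/5 + 5/2) - 12)**2 = (39/10 - 12)**2 = (-81/10)**2 = 6561/100 ≈ 65.610)
(I(-23) - 34*(-21))*n = (231/5 - 34*(-21))*(6561/100) = (231/5 + 714)*(6561/100) = (3801/5)*(6561/100) = 24938361/500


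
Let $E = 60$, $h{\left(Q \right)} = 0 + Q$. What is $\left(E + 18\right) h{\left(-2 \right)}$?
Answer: $-156$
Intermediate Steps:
$h{\left(Q \right)} = Q$
$\left(E + 18\right) h{\left(-2 \right)} = \left(60 + 18\right) \left(-2\right) = 78 \left(-2\right) = -156$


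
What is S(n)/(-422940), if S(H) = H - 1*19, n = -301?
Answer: 16/21147 ≈ 0.00075661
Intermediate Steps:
S(H) = -19 + H (S(H) = H - 19 = -19 + H)
S(n)/(-422940) = (-19 - 301)/(-422940) = -320*(-1/422940) = 16/21147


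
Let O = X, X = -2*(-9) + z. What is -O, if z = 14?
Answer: -32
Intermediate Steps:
X = 32 (X = -2*(-9) + 14 = 18 + 14 = 32)
O = 32
-O = -1*32 = -32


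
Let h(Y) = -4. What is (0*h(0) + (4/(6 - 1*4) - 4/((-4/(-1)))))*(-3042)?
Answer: -3042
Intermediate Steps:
(0*h(0) + (4/(6 - 1*4) - 4/((-4/(-1)))))*(-3042) = (0*(-4) + (4/(6 - 1*4) - 4/((-4/(-1)))))*(-3042) = (0 + (4/(6 - 4) - 4/((-4*(-1)))))*(-3042) = (0 + (4/2 - 4/4))*(-3042) = (0 + (4*(½) - 4*¼))*(-3042) = (0 + (2 - 1))*(-3042) = (0 + 1)*(-3042) = 1*(-3042) = -3042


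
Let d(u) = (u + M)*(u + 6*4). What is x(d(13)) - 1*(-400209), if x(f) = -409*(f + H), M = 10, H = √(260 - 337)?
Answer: 52150 - 409*I*√77 ≈ 52150.0 - 3589.0*I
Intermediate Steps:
H = I*√77 (H = √(-77) = I*√77 ≈ 8.775*I)
d(u) = (10 + u)*(24 + u) (d(u) = (u + 10)*(u + 6*4) = (10 + u)*(u + 24) = (10 + u)*(24 + u))
x(f) = -409*f - 409*I*√77 (x(f) = -409*(f + I*√77) = -409*f - 409*I*√77)
x(d(13)) - 1*(-400209) = (-409*(240 + 13² + 34*13) - 409*I*√77) - 1*(-400209) = (-409*(240 + 169 + 442) - 409*I*√77) + 400209 = (-409*851 - 409*I*√77) + 400209 = (-348059 - 409*I*√77) + 400209 = 52150 - 409*I*√77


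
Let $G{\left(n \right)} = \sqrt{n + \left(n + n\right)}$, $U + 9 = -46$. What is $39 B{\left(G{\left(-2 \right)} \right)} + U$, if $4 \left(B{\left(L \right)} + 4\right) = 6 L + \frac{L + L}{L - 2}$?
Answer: $- \frac{1993}{10} + \frac{273 i \sqrt{6}}{5} \approx -199.3 + 133.74 i$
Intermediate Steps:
$U = -55$ ($U = -9 - 46 = -55$)
$G{\left(n \right)} = \sqrt{3} \sqrt{n}$ ($G{\left(n \right)} = \sqrt{n + 2 n} = \sqrt{3 n} = \sqrt{3} \sqrt{n}$)
$B{\left(L \right)} = -4 + \frac{3 L}{2} + \frac{L}{2 \left(-2 + L\right)}$ ($B{\left(L \right)} = -4 + \frac{6 L + \frac{L + L}{L - 2}}{4} = -4 + \frac{6 L + \frac{2 L}{-2 + L}}{4} = -4 + \left(\frac{3 L}{2} + \frac{L}{2 \left(-2 + L\right)}\right) = -4 + \frac{3 L}{2} + \frac{L}{2 \left(-2 + L\right)}$)
$39 B{\left(G{\left(-2 \right)} \right)} + U = 39 \frac{16 - 13 \sqrt{3} \sqrt{-2} + 3 \left(\sqrt{3} \sqrt{-2}\right)^{2}}{2 \left(-2 + \sqrt{3} \sqrt{-2}\right)} - 55 = 39 \frac{16 - 13 \sqrt{3} i \sqrt{2} + 3 \left(\sqrt{3} i \sqrt{2}\right)^{2}}{2 \left(-2 + \sqrt{3} i \sqrt{2}\right)} - 55 = 39 \frac{16 - 13 i \sqrt{6} + 3 \left(i \sqrt{6}\right)^{2}}{2 \left(-2 + i \sqrt{6}\right)} - 55 = 39 \frac{16 - 13 i \sqrt{6} + 3 \left(-6\right)}{2 \left(-2 + i \sqrt{6}\right)} - 55 = 39 \frac{16 - 13 i \sqrt{6} - 18}{2 \left(-2 + i \sqrt{6}\right)} - 55 = 39 \frac{-2 - 13 i \sqrt{6}}{2 \left(-2 + i \sqrt{6}\right)} - 55 = \frac{39 \left(-2 - 13 i \sqrt{6}\right)}{2 \left(-2 + i \sqrt{6}\right)} - 55 = -55 + \frac{39 \left(-2 - 13 i \sqrt{6}\right)}{2 \left(-2 + i \sqrt{6}\right)}$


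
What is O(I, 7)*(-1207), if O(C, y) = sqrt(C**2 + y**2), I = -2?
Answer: -1207*sqrt(53) ≈ -8787.1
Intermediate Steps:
O(I, 7)*(-1207) = sqrt((-2)**2 + 7**2)*(-1207) = sqrt(4 + 49)*(-1207) = sqrt(53)*(-1207) = -1207*sqrt(53)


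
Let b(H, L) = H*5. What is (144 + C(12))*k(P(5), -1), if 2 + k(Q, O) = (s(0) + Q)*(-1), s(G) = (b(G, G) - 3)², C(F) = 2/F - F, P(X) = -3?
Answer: -3172/3 ≈ -1057.3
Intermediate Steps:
b(H, L) = 5*H
C(F) = -F + 2/F
s(G) = (-3 + 5*G)² (s(G) = (5*G - 3)² = (-3 + 5*G)²)
k(Q, O) = -11 - Q (k(Q, O) = -2 + ((-3 + 5*0)² + Q)*(-1) = -2 + ((-3 + 0)² + Q)*(-1) = -2 + ((-3)² + Q)*(-1) = -2 + (9 + Q)*(-1) = -2 + (-9 - Q) = -11 - Q)
(144 + C(12))*k(P(5), -1) = (144 + (-1*12 + 2/12))*(-11 - 1*(-3)) = (144 + (-12 + 2*(1/12)))*(-11 + 3) = (144 + (-12 + ⅙))*(-8) = (144 - 71/6)*(-8) = (793/6)*(-8) = -3172/3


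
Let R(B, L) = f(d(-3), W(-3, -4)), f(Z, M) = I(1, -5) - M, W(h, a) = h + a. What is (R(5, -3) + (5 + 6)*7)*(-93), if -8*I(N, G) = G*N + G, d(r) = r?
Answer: -31713/4 ≈ -7928.3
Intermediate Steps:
I(N, G) = -G/8 - G*N/8 (I(N, G) = -(G*N + G)/8 = -(G + G*N)/8 = -G/8 - G*N/8)
W(h, a) = a + h
f(Z, M) = 5/4 - M (f(Z, M) = -⅛*(-5)*(1 + 1) - M = -⅛*(-5)*2 - M = 5/4 - M)
R(B, L) = 33/4 (R(B, L) = 5/4 - (-4 - 3) = 5/4 - 1*(-7) = 5/4 + 7 = 33/4)
(R(5, -3) + (5 + 6)*7)*(-93) = (33/4 + (5 + 6)*7)*(-93) = (33/4 + 11*7)*(-93) = (33/4 + 77)*(-93) = (341/4)*(-93) = -31713/4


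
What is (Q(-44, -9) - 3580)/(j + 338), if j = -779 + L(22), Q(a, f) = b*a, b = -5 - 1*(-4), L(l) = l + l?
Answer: 3536/397 ≈ 8.9068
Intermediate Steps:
L(l) = 2*l
b = -1 (b = -5 + 4 = -1)
Q(a, f) = -a
j = -735 (j = -779 + 2*22 = -779 + 44 = -735)
(Q(-44, -9) - 3580)/(j + 338) = (-1*(-44) - 3580)/(-735 + 338) = (44 - 3580)/(-397) = -3536*(-1/397) = 3536/397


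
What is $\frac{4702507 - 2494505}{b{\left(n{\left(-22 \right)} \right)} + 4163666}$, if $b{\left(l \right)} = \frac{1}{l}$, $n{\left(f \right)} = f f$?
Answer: $\frac{1068672968}{2015214345} \approx 0.5303$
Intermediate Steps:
$n{\left(f \right)} = f^{2}$
$\frac{4702507 - 2494505}{b{\left(n{\left(-22 \right)} \right)} + 4163666} = \frac{4702507 - 2494505}{\frac{1}{\left(-22\right)^{2}} + 4163666} = \frac{2208002}{\frac{1}{484} + 4163666} = \frac{2208002}{\frac{2015214345}{484}} = 2208002 \cdot \frac{484}{2015214345} = \frac{1068672968}{2015214345}$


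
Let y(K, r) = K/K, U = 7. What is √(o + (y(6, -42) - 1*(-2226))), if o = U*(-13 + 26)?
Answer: √2318 ≈ 48.146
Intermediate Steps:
y(K, r) = 1
o = 91 (o = 7*(-13 + 26) = 7*13 = 91)
√(o + (y(6, -42) - 1*(-2226))) = √(91 + (1 - 1*(-2226))) = √(91 + (1 + 2226)) = √(91 + 2227) = √2318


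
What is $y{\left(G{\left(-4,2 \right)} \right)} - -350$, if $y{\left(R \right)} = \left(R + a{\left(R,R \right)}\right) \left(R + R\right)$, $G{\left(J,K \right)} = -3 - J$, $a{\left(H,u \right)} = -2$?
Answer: $348$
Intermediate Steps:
$y{\left(R \right)} = 2 R \left(-2 + R\right)$ ($y{\left(R \right)} = \left(R - 2\right) \left(R + R\right) = \left(-2 + R\right) 2 R = 2 R \left(-2 + R\right)$)
$y{\left(G{\left(-4,2 \right)} \right)} - -350 = 2 \left(-3 - -4\right) \left(-2 - -1\right) - -350 = 2 \left(-3 + 4\right) \left(-2 + \left(-3 + 4\right)\right) + 350 = 2 \cdot 1 \left(-2 + 1\right) + 350 = 2 \cdot 1 \left(-1\right) + 350 = -2 + 350 = 348$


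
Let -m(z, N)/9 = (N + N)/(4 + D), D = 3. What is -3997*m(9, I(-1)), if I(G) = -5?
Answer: -51390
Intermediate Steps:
m(z, N) = -18*N/7 (m(z, N) = -9*(N + N)/(4 + 3) = -9*2*N/7 = -18*N/7)
-3997*m(9, I(-1)) = -(-10278)*(-5) = -3997*90/7 = -51390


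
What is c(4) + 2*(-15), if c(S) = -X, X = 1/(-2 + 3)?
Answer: -31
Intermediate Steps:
X = 1 (X = 1/1 = 1)
c(S) = -1 (c(S) = -1*1 = -1)
c(4) + 2*(-15) = -1 + 2*(-15) = -1 - 30 = -31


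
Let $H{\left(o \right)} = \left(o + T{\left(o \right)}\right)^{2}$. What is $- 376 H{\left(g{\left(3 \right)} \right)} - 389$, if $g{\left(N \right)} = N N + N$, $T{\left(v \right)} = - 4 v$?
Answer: $-487685$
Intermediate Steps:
$g{\left(N \right)} = N + N^{2}$ ($g{\left(N \right)} = N^{2} + N = N + N^{2}$)
$H{\left(o \right)} = 9 o^{2}$ ($H{\left(o \right)} = \left(o - 4 o\right)^{2} = \left(- 3 o\right)^{2} = 9 o^{2}$)
$- 376 H{\left(g{\left(3 \right)} \right)} - 389 = - 376 \cdot 9 \left(3 \left(1 + 3\right)\right)^{2} - 389 = - 376 \cdot 9 \left(3 \cdot 4\right)^{2} - 389 = - 376 \cdot 9 \cdot 12^{2} - 389 = - 376 \cdot 9 \cdot 144 - 389 = \left(-376\right) 1296 - 389 = -487296 - 389 = -487685$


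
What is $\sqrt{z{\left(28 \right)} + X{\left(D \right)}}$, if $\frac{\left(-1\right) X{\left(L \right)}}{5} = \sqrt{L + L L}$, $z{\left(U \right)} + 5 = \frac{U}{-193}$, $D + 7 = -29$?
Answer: $\frac{\sqrt{-191649 - 1117470 \sqrt{35}}}{193} \approx 13.514 i$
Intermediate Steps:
$D = -36$ ($D = -7 - 29 = -36$)
$z{\left(U \right)} = -5 - \frac{U}{193}$ ($z{\left(U \right)} = -5 + \frac{U}{-193} = -5 + U \left(- \frac{1}{193}\right) = -5 - \frac{U}{193}$)
$X{\left(L \right)} = - 5 \sqrt{L + L^{2}}$ ($X{\left(L \right)} = - 5 \sqrt{L + L L} = - 5 \sqrt{L + L^{2}}$)
$\sqrt{z{\left(28 \right)} + X{\left(D \right)}} = \sqrt{\left(-5 - \frac{28}{193}\right) - 5 \sqrt{- 36 \left(1 - 36\right)}} = \sqrt{\left(-5 - \frac{28}{193}\right) - 5 \sqrt{\left(-36\right) \left(-35\right)}} = \sqrt{- \frac{993}{193} - 5 \sqrt{1260}} = \sqrt{- \frac{993}{193} - 5 \cdot 6 \sqrt{35}} = \sqrt{- \frac{993}{193} - 30 \sqrt{35}}$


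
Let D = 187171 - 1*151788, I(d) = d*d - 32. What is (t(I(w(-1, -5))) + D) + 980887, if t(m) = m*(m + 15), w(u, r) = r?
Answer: 1016214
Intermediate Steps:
I(d) = -32 + d² (I(d) = d² - 32 = -32 + d²)
t(m) = m*(15 + m)
D = 35383 (D = 187171 - 151788 = 35383)
(t(I(w(-1, -5))) + D) + 980887 = ((-32 + (-5)²)*(15 + (-32 + (-5)²)) + 35383) + 980887 = ((-32 + 25)*(15 + (-32 + 25)) + 35383) + 980887 = (-7*(15 - 7) + 35383) + 980887 = (-7*8 + 35383) + 980887 = (-56 + 35383) + 980887 = 35327 + 980887 = 1016214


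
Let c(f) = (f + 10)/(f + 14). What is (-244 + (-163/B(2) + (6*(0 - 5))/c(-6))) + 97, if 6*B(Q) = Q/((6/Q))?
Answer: -1674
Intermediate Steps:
c(f) = (10 + f)/(14 + f)
B(Q) = Q**2/36 (B(Q) = (Q/((6/Q)))/6 = (Q*(Q/6))/6 = (Q**2/6)/6 = Q**2/36)
(-244 + (-163/B(2) + (6*(0 - 5))/c(-6))) + 97 = (-244 + (-163/((1/36)*2**2) + (6*(0 - 5))/(((10 - 6)/(14 - 6))))) + 97 = (-244 + (-163/((1/36)*4) + (6*(-5))/((4/8)))) + 97 = (-244 + (-163/1/9 - 30/((1/8)*4))) + 97 = (-244 + (-163*9 - 30/1/2)) + 97 = (-244 + (-1467 - 30*2)) + 97 = (-244 + (-1467 - 60)) + 97 = (-244 - 1527) + 97 = -1771 + 97 = -1674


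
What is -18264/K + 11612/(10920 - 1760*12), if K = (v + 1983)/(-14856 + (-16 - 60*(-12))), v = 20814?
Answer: 4307436253/379950 ≈ 11337.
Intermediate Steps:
K = -22797/14152 (K = (20814 + 1983)/(-14856 + (-16 - 60*(-12))) = 22797/(-14856 + (-16 + 720)) = 22797/(-14856 + 704) = 22797/(-14152) = 22797*(-1/14152) = -22797/14152 ≈ -1.6109)
-18264/K + 11612/(10920 - 1760*12) = -18264/(-22797/14152) + 11612/(10920 - 1760*12) = -18264*(-14152/22797) + 11612/(10920 - 21120) = 86157376/7599 + 11612/(-10200) = 86157376/7599 + 11612*(-1/10200) = 86157376/7599 - 2903/2550 = 4307436253/379950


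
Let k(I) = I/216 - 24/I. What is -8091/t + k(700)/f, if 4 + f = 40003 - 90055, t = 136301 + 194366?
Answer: -3837298797967/156415146476400 ≈ -0.024533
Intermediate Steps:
t = 330667
k(I) = -24/I + I/216 (k(I) = I*(1/216) - 24/I = I/216 - 24/I = -24/I + I/216)
f = -50056 (f = -4 + (40003 - 90055) = -4 - 50052 = -50056)
-8091/t + k(700)/f = -8091/330667 + (-24/700 + (1/216)*700)/(-50056) = -8091*1/330667 + (-24*1/700 + 175/54)*(-1/50056) = -8091/330667 + (-6/175 + 175/54)*(-1/50056) = -8091/330667 + (30301/9450)*(-1/50056) = -8091/330667 - 30301/473029200 = -3837298797967/156415146476400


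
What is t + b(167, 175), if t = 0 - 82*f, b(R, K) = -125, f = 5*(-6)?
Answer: 2335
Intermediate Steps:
f = -30
t = 2460 (t = 0 - 82*(-30) = 0 + 2460 = 2460)
t + b(167, 175) = 2460 - 125 = 2335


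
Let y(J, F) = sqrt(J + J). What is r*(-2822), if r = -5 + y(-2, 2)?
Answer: 14110 - 5644*I ≈ 14110.0 - 5644.0*I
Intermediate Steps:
y(J, F) = sqrt(2)*sqrt(J) (y(J, F) = sqrt(2*J) = sqrt(2)*sqrt(J))
r = -5 + 2*I (r = -5 + sqrt(2)*sqrt(-2) = -5 + sqrt(2)*(I*sqrt(2)) = -5 + 2*I ≈ -5.0 + 2.0*I)
r*(-2822) = (-5 + 2*I)*(-2822) = 14110 - 5644*I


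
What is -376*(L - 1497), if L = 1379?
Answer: 44368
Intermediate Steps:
-376*(L - 1497) = -376*(1379 - 1497) = -376*(-118) = 44368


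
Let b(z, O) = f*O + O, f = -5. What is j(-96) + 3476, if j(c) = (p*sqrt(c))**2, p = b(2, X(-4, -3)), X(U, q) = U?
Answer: -21100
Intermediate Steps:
b(z, O) = -4*O (b(z, O) = -5*O + O = -4*O)
p = 16 (p = -4*(-4) = 16)
j(c) = 256*c (j(c) = (16*sqrt(c))**2 = 256*c)
j(-96) + 3476 = 256*(-96) + 3476 = -24576 + 3476 = -21100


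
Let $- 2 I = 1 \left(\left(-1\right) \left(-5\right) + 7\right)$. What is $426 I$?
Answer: $-2556$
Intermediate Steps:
$I = -6$ ($I = - \frac{1 \left(\left(-1\right) \left(-5\right) + 7\right)}{2} = - \frac{1 \left(5 + 7\right)}{2} = - \frac{1 \cdot 12}{2} = \left(- \frac{1}{2}\right) 12 = -6$)
$426 I = 426 \left(-6\right) = -2556$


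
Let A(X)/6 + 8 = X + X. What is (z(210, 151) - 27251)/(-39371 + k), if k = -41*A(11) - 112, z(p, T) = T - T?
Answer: 27251/42927 ≈ 0.63482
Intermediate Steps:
A(X) = -48 + 12*X (A(X) = -48 + 6*(X + X) = -48 + 6*(2*X) = -48 + 12*X)
z(p, T) = 0
k = -3556 (k = -41*(-48 + 12*11) - 112 = -41*(-48 + 132) - 112 = -41*84 - 112 = -3444 - 112 = -3556)
(z(210, 151) - 27251)/(-39371 + k) = (0 - 27251)/(-39371 - 3556) = -27251/(-42927) = -27251*(-1/42927) = 27251/42927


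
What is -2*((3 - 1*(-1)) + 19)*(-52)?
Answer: 2392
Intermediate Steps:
-2*((3 - 1*(-1)) + 19)*(-52) = -2*((3 + 1) + 19)*(-52) = -2*(4 + 19)*(-52) = -2*23*(-52) = -46*(-52) = 2392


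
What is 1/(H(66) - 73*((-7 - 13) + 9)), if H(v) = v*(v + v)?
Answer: 1/9515 ≈ 0.00010510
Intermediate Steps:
H(v) = 2*v² (H(v) = v*(2*v) = 2*v²)
1/(H(66) - 73*((-7 - 13) + 9)) = 1/(2*66² - 73*((-7 - 13) + 9)) = 1/(2*4356 - 73*(-20 + 9)) = 1/(8712 - 73*(-11)) = 1/(8712 + 803) = 1/9515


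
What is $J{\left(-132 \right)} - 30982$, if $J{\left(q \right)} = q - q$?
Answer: $-30982$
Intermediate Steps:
$J{\left(q \right)} = 0$
$J{\left(-132 \right)} - 30982 = 0 - 30982 = -30982$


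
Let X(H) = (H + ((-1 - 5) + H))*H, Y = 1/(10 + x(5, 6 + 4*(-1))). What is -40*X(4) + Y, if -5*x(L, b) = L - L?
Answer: -3199/10 ≈ -319.90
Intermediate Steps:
x(L, b) = 0 (x(L, b) = -(L - L)/5 = -⅕*0 = 0)
Y = ⅒ (Y = 1/(10 + 0) = 1/10 = ⅒ ≈ 0.10000)
X(H) = H*(-6 + 2*H) (X(H) = (H + (-6 + H))*H = (-6 + 2*H)*H = H*(-6 + 2*H))
-40*X(4) + Y = -80*4*(-3 + 4) + ⅒ = -80*4 + ⅒ = -40*8 + ⅒ = -320 + ⅒ = -3199/10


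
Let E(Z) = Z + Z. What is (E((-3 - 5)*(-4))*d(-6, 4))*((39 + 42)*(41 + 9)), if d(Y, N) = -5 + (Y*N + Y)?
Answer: -9072000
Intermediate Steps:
d(Y, N) = -5 + Y + N*Y (d(Y, N) = -5 + (N*Y + Y) = -5 + (Y + N*Y) = -5 + Y + N*Y)
E(Z) = 2*Z
(E((-3 - 5)*(-4))*d(-6, 4))*((39 + 42)*(41 + 9)) = ((2*((-3 - 5)*(-4)))*(-5 - 6 + 4*(-6)))*((39 + 42)*(41 + 9)) = ((2*(-8*(-4)))*(-5 - 6 - 24))*(81*50) = ((2*32)*(-35))*4050 = (64*(-35))*4050 = -2240*4050 = -9072000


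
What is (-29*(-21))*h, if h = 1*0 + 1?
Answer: 609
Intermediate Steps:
h = 1 (h = 0 + 1 = 1)
(-29*(-21))*h = -29*(-21)*1 = 609*1 = 609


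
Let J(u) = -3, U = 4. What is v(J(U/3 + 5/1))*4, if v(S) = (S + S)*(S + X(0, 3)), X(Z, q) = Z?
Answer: 72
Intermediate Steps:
v(S) = 2*S² (v(S) = (S + S)*(S + 0) = (2*S)*S = 2*S²)
v(J(U/3 + 5/1))*4 = (2*(-3)²)*4 = (2*9)*4 = 18*4 = 72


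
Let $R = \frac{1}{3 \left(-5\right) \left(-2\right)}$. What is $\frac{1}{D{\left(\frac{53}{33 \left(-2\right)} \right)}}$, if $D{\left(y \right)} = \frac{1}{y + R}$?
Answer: $- \frac{127}{165} \approx -0.7697$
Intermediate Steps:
$R = \frac{1}{30}$ ($R = \frac{1}{\left(-15\right) \left(-2\right)} = \frac{1}{30} \approx 0.033333$)
$D{\left(y \right)} = \frac{1}{\frac{1}{30} + y}$ ($D{\left(y \right)} = \frac{1}{y + \frac{1}{30}} = \frac{1}{\frac{1}{30} + y}$)
$\frac{1}{D{\left(\frac{53}{33 \left(-2\right)} \right)}} = \frac{1}{30 \frac{1}{1 + 30 \frac{53}{33 \left(-2\right)}}} = \frac{1}{30 \frac{1}{1 + 30 \frac{53}{-66}}} = \frac{1}{30 \frac{1}{1 + 30 \cdot 53 \left(- \frac{1}{66}\right)}} = \frac{1}{30 \frac{1}{1 + 30 \left(- \frac{53}{66}\right)}} = \frac{1}{30 \frac{1}{1 - \frac{265}{11}}} = \frac{1}{30 \frac{1}{- \frac{254}{11}}} = \frac{1}{30 \left(- \frac{11}{254}\right)} = \frac{1}{- \frac{165}{127}} = - \frac{127}{165}$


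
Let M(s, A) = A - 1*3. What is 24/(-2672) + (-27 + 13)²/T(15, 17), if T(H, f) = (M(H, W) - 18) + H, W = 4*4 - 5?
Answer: 65449/1670 ≈ 39.191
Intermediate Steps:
W = 11 (W = 16 - 5 = 11)
M(s, A) = -3 + A (M(s, A) = A - 3 = -3 + A)
T(H, f) = -10 + H (T(H, f) = ((-3 + 11) - 18) + H = (8 - 18) + H = -10 + H)
24/(-2672) + (-27 + 13)²/T(15, 17) = 24/(-2672) + (-27 + 13)²/(-10 + 15) = 24*(-1/2672) + (-14)²/5 = -3/334 + 196*(⅕) = -3/334 + 196/5 = 65449/1670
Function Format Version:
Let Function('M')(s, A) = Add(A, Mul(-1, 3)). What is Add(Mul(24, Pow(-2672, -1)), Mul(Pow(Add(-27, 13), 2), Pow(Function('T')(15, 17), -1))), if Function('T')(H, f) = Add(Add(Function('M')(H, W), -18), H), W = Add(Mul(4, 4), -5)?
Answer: Rational(65449, 1670) ≈ 39.191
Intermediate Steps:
W = 11 (W = Add(16, -5) = 11)
Function('M')(s, A) = Add(-3, A) (Function('M')(s, A) = Add(A, -3) = Add(-3, A))
Function('T')(H, f) = Add(-10, H) (Function('T')(H, f) = Add(Add(Add(-3, 11), -18), H) = Add(Add(8, -18), H) = Add(-10, H))
Add(Mul(24, Pow(-2672, -1)), Mul(Pow(Add(-27, 13), 2), Pow(Function('T')(15, 17), -1))) = Add(Mul(24, Pow(-2672, -1)), Mul(Pow(Add(-27, 13), 2), Pow(Add(-10, 15), -1))) = Add(Mul(24, Rational(-1, 2672)), Mul(Pow(-14, 2), Pow(5, -1))) = Add(Rational(-3, 334), Mul(196, Rational(1, 5))) = Add(Rational(-3, 334), Rational(196, 5)) = Rational(65449, 1670)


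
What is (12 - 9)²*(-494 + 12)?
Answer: -4338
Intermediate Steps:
(12 - 9)²*(-494 + 12) = 3²*(-482) = 9*(-482) = -4338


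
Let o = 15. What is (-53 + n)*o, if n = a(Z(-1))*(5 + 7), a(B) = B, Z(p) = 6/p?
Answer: -1875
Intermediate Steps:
n = -72 (n = (6/(-1))*(5 + 7) = (6*(-1))*12 = -6*12 = -72)
(-53 + n)*o = (-53 - 72)*15 = -125*15 = -1875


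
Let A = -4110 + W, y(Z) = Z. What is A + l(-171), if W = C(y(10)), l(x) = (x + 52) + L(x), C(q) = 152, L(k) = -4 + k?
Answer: -4252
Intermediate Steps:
l(x) = 48 + 2*x (l(x) = (x + 52) + (-4 + x) = (52 + x) + (-4 + x) = 48 + 2*x)
W = 152
A = -3958 (A = -4110 + 152 = -3958)
A + l(-171) = -3958 + (48 + 2*(-171)) = -3958 + (48 - 342) = -3958 - 294 = -4252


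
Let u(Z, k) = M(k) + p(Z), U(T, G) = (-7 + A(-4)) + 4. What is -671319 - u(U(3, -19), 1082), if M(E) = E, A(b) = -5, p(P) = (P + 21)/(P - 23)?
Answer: -20844418/31 ≈ -6.7240e+5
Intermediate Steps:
p(P) = (21 + P)/(-23 + P)
U(T, G) = -8 (U(T, G) = (-7 - 5) + 4 = -12 + 4 = -8)
u(Z, k) = k + (21 + Z)/(-23 + Z)
-671319 - u(U(3, -19), 1082) = -671319 - (21 - 8 + 1082*(-23 - 8))/(-23 - 8) = -671319 - (21 - 8 + 1082*(-31))/(-31) = -671319 - (-1)*(21 - 8 - 33542)/31 = -671319 - (-1)*(-33529)/31 = -671319 - 1*33529/31 = -671319 - 33529/31 = -20844418/31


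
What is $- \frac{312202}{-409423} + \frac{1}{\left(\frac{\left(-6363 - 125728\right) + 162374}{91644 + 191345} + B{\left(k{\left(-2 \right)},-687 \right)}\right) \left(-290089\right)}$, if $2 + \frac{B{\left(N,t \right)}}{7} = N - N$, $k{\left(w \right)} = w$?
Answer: $\frac{15481195190685607}{20302097091283707} \approx 0.76254$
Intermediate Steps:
$B{\left(N,t \right)} = -14$ ($B{\left(N,t \right)} = -14 + 7 \left(N - N\right) = -14 + 7 \cdot 0 = -14 + 0 = -14$)
$- \frac{312202}{-409423} + \frac{1}{\left(\frac{\left(-6363 - 125728\right) + 162374}{91644 + 191345} + B{\left(k{\left(-2 \right)},-687 \right)}\right) \left(-290089\right)} = - \frac{312202}{-409423} + \frac{1}{\left(\frac{\left(-6363 - 125728\right) + 162374}{91644 + 191345} - 14\right) \left(-290089\right)} = \left(-312202\right) \left(- \frac{1}{409423}\right) + \frac{1}{\frac{\left(-6363 - 125728\right) + 162374}{282989} - 14} \left(- \frac{1}{290089}\right) = \frac{13574}{17801} + \frac{1}{\left(-132091 + 162374\right) \frac{1}{282989} - 14} \left(- \frac{1}{290089}\right) = \frac{13574}{17801} + \frac{1}{30283 \cdot \frac{1}{282989} - 14} \left(- \frac{1}{290089}\right) = \frac{13574}{17801} + \frac{1}{\frac{30283}{282989} - 14} \left(- \frac{1}{290089}\right) = \frac{13574}{17801} + \frac{1}{- \frac{3931563}{282989}} \left(- \frac{1}{290089}\right) = \frac{13574}{17801} - - \frac{282989}{1140503179107} = \frac{13574}{17801} + \frac{282989}{1140503179107} = \frac{15481195190685607}{20302097091283707}$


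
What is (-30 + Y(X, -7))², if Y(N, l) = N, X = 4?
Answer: 676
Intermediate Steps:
(-30 + Y(X, -7))² = (-30 + 4)² = (-26)² = 676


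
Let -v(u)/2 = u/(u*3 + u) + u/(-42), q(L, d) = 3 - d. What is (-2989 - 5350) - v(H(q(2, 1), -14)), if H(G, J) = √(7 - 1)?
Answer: -16677/2 - √6/21 ≈ -8338.6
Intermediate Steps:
H(G, J) = √6
v(u) = -½ + u/21 (v(u) = -2*(u/(u*3 + u) + u/(-42)) = -2*(u/(3*u + u) + u*(-1/42)) = -2*(u/((4*u)) - u/42) = -2*(u*(1/(4*u)) - u/42) = -2*(¼ - u/42) = -½ + u/21)
(-2989 - 5350) - v(H(q(2, 1), -14)) = (-2989 - 5350) - (-½ + √6/21) = -8339 + (½ - √6/21) = -16677/2 - √6/21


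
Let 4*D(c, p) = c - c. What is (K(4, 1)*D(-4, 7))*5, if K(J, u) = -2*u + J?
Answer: 0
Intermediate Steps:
K(J, u) = J - 2*u
D(c, p) = 0 (D(c, p) = (c - c)/4 = (1/4)*0 = 0)
(K(4, 1)*D(-4, 7))*5 = ((4 - 2*1)*0)*5 = ((4 - 2)*0)*5 = (2*0)*5 = 0*5 = 0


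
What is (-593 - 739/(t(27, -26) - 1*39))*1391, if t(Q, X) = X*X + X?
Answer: -38847634/47 ≈ -8.2655e+5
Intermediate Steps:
t(Q, X) = X + X² (t(Q, X) = X² + X = X + X²)
(-593 - 739/(t(27, -26) - 1*39))*1391 = (-593 - 739/(-26*(1 - 26) - 1*39))*1391 = (-593 - 739/(-26*(-25) - 39))*1391 = (-593 - 739/(650 - 39))*1391 = (-593 - 739/611)*1391 = -363062/611*1391 = -38847634/47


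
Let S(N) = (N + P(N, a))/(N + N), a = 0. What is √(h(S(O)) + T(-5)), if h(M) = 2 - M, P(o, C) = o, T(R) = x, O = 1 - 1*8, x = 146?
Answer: 7*√3 ≈ 12.124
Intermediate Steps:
O = -7 (O = 1 - 8 = -7)
T(R) = 146
S(N) = 1 (S(N) = (N + N)/(N + N) = (2*N)/((2*N)) = (2*N)*(1/(2*N)) = 1)
√(h(S(O)) + T(-5)) = √((2 - 1*1) + 146) = √((2 - 1) + 146) = √(1 + 146) = √147 = 7*√3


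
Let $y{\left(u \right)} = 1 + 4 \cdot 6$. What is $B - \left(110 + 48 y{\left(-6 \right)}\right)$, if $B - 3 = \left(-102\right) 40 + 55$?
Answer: $-5332$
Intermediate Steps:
$B = -4022$ ($B = 3 + \left(\left(-102\right) 40 + 55\right) = 3 + \left(-4080 + 55\right) = 3 - 4025 = -4022$)
$y{\left(u \right)} = 25$ ($y{\left(u \right)} = 1 + 24 = 25$)
$B - \left(110 + 48 y{\left(-6 \right)}\right) = -4022 - 1310 = -5332$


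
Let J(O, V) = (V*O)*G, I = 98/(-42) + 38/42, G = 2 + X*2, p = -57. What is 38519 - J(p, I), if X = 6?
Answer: 37379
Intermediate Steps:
G = 14 (G = 2 + 6*2 = 2 + 12 = 14)
I = -10/7 (I = 98*(-1/42) + 38*(1/42) = -7/3 + 19/21 = -10/7 ≈ -1.4286)
J(O, V) = 14*O*V (J(O, V) = (V*O)*14 = (O*V)*14 = 14*O*V)
38519 - J(p, I) = 38519 - 14*(-57)*(-10)/7 = 38519 - 1*1140 = 38519 - 1140 = 37379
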